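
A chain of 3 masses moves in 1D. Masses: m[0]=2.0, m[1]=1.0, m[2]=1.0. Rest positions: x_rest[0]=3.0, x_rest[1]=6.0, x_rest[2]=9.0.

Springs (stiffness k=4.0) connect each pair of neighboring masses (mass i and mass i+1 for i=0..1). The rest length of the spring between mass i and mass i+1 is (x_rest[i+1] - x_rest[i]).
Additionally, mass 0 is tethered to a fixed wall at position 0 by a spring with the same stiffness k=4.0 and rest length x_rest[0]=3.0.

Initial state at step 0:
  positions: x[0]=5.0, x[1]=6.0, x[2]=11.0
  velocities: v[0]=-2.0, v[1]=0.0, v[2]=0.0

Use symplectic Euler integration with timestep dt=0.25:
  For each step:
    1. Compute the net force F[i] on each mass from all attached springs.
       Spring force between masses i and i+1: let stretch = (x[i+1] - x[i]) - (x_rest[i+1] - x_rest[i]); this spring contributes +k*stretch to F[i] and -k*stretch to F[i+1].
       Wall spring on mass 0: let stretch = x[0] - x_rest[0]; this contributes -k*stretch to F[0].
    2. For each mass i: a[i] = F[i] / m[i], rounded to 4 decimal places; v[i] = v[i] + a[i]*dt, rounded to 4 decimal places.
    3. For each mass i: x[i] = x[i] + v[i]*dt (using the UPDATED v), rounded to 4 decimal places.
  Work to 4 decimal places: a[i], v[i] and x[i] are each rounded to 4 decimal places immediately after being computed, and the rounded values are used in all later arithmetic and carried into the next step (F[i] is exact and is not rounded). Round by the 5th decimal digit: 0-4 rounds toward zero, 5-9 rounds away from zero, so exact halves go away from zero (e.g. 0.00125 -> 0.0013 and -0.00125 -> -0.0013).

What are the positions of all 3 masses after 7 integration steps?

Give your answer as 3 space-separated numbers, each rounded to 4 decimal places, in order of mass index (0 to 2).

Answer: 2.6216 3.4064 9.0926

Derivation:
Step 0: x=[5.0000 6.0000 11.0000] v=[-2.0000 0.0000 0.0000]
Step 1: x=[4.0000 7.0000 10.5000] v=[-4.0000 4.0000 -2.0000]
Step 2: x=[2.8750 8.1250 9.8750] v=[-4.5000 4.5000 -2.5000]
Step 3: x=[2.0469 8.3750 9.5625] v=[-3.3125 1.0000 -1.2500]
Step 4: x=[1.7539 7.3399 9.7031] v=[-1.1719 -4.1406 0.5625]
Step 5: x=[1.9400 5.4991 10.0029] v=[0.7442 -7.3634 1.1993]
Step 6: x=[2.3285 3.8944 9.9268] v=[1.5538 -6.4187 -0.3045]
Step 7: x=[2.6216 3.4064 9.0926] v=[1.1725 -1.9522 -3.3369]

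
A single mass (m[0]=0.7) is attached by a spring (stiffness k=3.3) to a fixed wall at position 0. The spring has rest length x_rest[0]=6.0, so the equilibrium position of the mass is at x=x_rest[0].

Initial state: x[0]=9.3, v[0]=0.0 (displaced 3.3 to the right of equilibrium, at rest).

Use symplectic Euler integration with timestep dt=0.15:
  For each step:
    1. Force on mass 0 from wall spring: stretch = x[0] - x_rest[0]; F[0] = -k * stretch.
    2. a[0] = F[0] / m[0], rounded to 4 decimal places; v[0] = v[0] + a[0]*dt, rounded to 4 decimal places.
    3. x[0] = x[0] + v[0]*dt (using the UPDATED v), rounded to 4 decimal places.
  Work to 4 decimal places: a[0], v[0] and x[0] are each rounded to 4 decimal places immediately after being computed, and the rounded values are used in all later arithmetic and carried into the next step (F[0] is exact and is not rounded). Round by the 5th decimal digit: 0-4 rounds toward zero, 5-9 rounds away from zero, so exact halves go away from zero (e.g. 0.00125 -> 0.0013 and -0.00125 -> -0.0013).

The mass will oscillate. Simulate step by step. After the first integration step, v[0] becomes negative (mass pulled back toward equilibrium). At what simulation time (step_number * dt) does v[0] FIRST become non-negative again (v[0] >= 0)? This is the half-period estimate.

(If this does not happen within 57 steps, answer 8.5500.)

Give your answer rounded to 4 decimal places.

Step 0: x=[9.3000] v=[0.0000]
Step 1: x=[8.9500] v=[-2.3336]
Step 2: x=[8.2870] v=[-4.4197]
Step 3: x=[7.3815] v=[-6.0369]
Step 4: x=[6.3294] v=[-7.0138]
Step 5: x=[5.2424] v=[-7.2467]
Step 6: x=[4.2358] v=[-6.7110]
Step 7: x=[3.4163] v=[-5.4635]
Step 8: x=[2.8708] v=[-3.6365]
Step 9: x=[2.6572] v=[-1.4237]
Step 10: x=[2.7982] v=[0.9401]
First v>=0 after going negative at step 10, time=1.5000

Answer: 1.5000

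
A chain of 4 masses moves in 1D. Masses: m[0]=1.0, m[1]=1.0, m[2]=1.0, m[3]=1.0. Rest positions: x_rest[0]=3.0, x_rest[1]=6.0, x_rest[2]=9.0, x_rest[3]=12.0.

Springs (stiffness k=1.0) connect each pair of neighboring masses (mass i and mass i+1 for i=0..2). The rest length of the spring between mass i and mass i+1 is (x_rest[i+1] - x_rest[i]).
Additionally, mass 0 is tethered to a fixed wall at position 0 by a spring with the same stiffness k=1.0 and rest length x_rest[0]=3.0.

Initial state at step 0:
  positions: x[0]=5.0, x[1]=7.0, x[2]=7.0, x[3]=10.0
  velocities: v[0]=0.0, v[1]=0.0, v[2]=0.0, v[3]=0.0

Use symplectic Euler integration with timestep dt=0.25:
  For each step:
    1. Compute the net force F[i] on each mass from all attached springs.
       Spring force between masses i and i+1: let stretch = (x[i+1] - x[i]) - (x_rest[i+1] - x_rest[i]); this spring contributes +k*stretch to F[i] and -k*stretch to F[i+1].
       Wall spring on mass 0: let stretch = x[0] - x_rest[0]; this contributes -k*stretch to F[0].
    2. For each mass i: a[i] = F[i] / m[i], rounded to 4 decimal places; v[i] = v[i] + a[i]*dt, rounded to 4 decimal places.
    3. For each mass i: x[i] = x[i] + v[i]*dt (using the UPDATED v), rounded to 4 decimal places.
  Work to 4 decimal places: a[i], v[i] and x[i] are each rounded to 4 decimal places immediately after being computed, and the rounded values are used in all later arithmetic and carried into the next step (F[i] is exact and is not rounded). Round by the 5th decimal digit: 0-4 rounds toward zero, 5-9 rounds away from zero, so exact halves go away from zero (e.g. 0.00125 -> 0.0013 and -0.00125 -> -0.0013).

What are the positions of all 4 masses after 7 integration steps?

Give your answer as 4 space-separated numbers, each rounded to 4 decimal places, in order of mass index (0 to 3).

Answer: 1.5066 4.9523 9.3310 10.9921

Derivation:
Step 0: x=[5.0000 7.0000 7.0000 10.0000] v=[0.0000 0.0000 0.0000 0.0000]
Step 1: x=[4.8125 6.8750 7.1875 10.0000] v=[-0.7500 -0.5000 0.7500 0.0000]
Step 2: x=[4.4531 6.6406 7.5313 10.0117] v=[-1.4375 -0.9375 1.3750 0.0469]
Step 3: x=[3.9521 6.3252 7.9744 10.0559] v=[-2.0039 -1.2617 1.7724 0.1768]
Step 4: x=[3.3524 5.9645 8.4445 10.1575] v=[-2.3987 -1.4427 1.8805 0.4064]
Step 5: x=[2.7065 5.5956 8.8667 10.3396] v=[-2.5838 -1.4757 1.6888 0.7282]
Step 6: x=[2.0720 5.2506 9.1765 10.6171] v=[-2.5382 -1.3802 1.2393 1.1100]
Step 7: x=[1.5066 4.9523 9.3310 10.9921] v=[-2.2616 -1.1934 0.6180 1.4999]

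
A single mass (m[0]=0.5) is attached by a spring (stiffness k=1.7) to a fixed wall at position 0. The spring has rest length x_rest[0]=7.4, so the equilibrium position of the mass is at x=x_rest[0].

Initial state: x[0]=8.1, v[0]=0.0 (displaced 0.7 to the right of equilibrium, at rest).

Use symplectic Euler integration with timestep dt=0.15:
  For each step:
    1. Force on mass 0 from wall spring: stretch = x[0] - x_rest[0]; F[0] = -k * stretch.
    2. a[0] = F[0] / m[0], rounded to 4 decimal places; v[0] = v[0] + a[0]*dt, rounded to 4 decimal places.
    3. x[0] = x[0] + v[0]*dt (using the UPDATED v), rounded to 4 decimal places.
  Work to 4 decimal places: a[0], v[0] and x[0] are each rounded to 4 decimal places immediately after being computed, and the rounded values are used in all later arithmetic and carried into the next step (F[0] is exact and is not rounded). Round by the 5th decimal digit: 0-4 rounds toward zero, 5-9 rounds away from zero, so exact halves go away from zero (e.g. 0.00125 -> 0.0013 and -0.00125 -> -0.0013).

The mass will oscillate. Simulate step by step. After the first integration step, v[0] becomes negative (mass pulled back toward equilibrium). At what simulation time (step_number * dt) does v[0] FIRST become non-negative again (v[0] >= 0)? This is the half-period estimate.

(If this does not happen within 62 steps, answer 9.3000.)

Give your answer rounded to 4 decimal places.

Answer: 1.8000

Derivation:
Step 0: x=[8.1000] v=[0.0000]
Step 1: x=[8.0465] v=[-0.3570]
Step 2: x=[7.9435] v=[-0.6867]
Step 3: x=[7.7989] v=[-0.9639]
Step 4: x=[7.6238] v=[-1.1673]
Step 5: x=[7.4316] v=[-1.2814]
Step 6: x=[7.2370] v=[-1.2975]
Step 7: x=[7.0548] v=[-1.2144]
Step 8: x=[6.8991] v=[-1.0383]
Step 9: x=[6.7817] v=[-0.7828]
Step 10: x=[6.7116] v=[-0.4675]
Step 11: x=[6.6941] v=[-0.1164]
Step 12: x=[6.7306] v=[0.2436]
First v>=0 after going negative at step 12, time=1.8000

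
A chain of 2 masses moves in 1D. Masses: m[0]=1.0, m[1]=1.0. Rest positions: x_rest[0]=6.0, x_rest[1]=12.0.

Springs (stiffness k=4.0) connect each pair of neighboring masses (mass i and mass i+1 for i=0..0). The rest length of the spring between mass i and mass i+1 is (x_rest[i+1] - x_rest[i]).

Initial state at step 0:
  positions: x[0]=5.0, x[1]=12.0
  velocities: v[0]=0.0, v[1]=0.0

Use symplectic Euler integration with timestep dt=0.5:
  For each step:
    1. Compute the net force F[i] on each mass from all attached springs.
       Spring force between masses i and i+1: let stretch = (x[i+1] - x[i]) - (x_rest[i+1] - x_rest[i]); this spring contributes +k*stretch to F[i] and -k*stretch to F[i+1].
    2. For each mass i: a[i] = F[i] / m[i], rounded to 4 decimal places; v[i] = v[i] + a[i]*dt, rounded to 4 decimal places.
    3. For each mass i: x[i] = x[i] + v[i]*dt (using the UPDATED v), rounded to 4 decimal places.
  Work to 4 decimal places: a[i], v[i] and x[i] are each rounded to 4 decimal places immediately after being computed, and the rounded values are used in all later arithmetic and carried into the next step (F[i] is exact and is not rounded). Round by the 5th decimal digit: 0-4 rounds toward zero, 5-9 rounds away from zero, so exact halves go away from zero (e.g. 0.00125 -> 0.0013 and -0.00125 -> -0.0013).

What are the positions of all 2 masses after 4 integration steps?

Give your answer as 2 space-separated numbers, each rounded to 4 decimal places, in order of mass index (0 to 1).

Answer: 5.0000 12.0000

Derivation:
Step 0: x=[5.0000 12.0000] v=[0.0000 0.0000]
Step 1: x=[6.0000 11.0000] v=[2.0000 -2.0000]
Step 2: x=[6.0000 11.0000] v=[0.0000 0.0000]
Step 3: x=[5.0000 12.0000] v=[-2.0000 2.0000]
Step 4: x=[5.0000 12.0000] v=[0.0000 0.0000]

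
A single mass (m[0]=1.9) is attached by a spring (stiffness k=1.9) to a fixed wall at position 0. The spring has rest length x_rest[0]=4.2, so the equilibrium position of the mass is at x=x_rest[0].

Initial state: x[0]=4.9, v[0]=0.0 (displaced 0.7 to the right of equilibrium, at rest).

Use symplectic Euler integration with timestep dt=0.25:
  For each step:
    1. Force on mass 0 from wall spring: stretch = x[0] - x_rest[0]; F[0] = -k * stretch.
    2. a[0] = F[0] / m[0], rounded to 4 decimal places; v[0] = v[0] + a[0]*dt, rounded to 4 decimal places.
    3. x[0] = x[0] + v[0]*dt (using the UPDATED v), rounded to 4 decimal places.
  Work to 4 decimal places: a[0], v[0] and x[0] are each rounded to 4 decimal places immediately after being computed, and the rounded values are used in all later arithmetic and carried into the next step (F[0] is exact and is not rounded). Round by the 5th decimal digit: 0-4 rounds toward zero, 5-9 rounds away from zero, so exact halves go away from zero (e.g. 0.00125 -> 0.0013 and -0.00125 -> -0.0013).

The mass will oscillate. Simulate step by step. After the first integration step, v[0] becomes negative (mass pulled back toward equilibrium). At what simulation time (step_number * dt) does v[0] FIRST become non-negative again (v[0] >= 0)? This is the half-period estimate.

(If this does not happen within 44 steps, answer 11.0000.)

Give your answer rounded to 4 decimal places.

Step 0: x=[4.9000] v=[0.0000]
Step 1: x=[4.8563] v=[-0.1750]
Step 2: x=[4.7715] v=[-0.3391]
Step 3: x=[4.6510] v=[-0.4820]
Step 4: x=[4.5023] v=[-0.5948]
Step 5: x=[4.3347] v=[-0.6704]
Step 6: x=[4.1587] v=[-0.7041]
Step 7: x=[3.9853] v=[-0.6938]
Step 8: x=[3.8253] v=[-0.6401]
Step 9: x=[3.6887] v=[-0.5464]
Step 10: x=[3.5841] v=[-0.4186]
Step 11: x=[3.5180] v=[-0.2646]
Step 12: x=[3.4945] v=[-0.0941]
Step 13: x=[3.5151] v=[0.0823]
First v>=0 after going negative at step 13, time=3.2500

Answer: 3.2500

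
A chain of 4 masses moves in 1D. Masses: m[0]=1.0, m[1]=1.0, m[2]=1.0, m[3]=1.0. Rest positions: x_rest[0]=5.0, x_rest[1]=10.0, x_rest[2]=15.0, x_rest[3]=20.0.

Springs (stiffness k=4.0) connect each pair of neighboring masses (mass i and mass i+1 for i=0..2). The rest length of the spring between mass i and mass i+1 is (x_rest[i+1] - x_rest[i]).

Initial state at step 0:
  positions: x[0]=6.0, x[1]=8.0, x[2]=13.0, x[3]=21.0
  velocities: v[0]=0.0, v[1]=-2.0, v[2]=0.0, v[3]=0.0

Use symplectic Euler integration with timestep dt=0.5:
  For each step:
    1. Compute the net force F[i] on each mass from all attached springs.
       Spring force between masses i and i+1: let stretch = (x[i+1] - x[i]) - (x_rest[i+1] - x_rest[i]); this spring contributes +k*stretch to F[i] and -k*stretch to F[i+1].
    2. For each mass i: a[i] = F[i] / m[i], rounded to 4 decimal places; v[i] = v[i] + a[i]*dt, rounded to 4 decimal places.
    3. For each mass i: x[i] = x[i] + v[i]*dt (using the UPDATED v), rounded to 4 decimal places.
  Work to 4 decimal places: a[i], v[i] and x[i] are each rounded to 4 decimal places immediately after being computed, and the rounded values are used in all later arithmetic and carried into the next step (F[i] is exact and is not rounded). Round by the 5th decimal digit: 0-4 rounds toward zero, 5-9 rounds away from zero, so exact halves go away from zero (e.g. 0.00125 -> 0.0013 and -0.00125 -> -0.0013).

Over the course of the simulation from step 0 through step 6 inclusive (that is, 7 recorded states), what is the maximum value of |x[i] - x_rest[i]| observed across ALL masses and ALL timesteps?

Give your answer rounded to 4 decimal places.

Answer: 4.0000

Derivation:
Step 0: x=[6.0000 8.0000 13.0000 21.0000] v=[0.0000 -2.0000 0.0000 0.0000]
Step 1: x=[3.0000 10.0000 16.0000 18.0000] v=[-6.0000 4.0000 6.0000 -6.0000]
Step 2: x=[2.0000 11.0000 15.0000 18.0000] v=[-2.0000 2.0000 -2.0000 0.0000]
Step 3: x=[5.0000 7.0000 13.0000 20.0000] v=[6.0000 -8.0000 -4.0000 4.0000]
Step 4: x=[5.0000 7.0000 12.0000 20.0000] v=[0.0000 0.0000 -2.0000 0.0000]
Step 5: x=[2.0000 10.0000 14.0000 17.0000] v=[-6.0000 6.0000 4.0000 -6.0000]
Step 6: x=[2.0000 9.0000 15.0000 16.0000] v=[0.0000 -2.0000 2.0000 -2.0000]
Max displacement = 4.0000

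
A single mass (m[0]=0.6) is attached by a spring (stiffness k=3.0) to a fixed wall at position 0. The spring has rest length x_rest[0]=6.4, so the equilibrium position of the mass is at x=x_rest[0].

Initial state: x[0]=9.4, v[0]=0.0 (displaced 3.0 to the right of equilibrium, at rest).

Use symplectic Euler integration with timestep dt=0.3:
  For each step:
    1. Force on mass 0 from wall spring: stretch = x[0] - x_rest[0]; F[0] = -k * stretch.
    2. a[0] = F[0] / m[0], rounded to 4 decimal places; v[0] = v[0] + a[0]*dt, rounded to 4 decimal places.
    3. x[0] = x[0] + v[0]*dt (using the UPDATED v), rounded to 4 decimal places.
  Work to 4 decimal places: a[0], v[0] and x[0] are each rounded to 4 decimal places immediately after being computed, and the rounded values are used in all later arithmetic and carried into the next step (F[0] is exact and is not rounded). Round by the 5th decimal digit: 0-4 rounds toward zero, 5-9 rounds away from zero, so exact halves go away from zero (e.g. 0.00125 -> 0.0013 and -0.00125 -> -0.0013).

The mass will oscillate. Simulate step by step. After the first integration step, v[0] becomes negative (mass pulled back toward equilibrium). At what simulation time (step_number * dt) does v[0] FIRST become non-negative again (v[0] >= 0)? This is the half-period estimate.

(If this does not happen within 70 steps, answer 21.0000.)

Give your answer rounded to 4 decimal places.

Answer: 1.5000

Derivation:
Step 0: x=[9.4000] v=[0.0000]
Step 1: x=[8.0500] v=[-4.5000]
Step 2: x=[5.9575] v=[-6.9750]
Step 3: x=[4.0641] v=[-6.3113]
Step 4: x=[3.2219] v=[-2.8075]
Step 5: x=[3.8098] v=[1.9597]
First v>=0 after going negative at step 5, time=1.5000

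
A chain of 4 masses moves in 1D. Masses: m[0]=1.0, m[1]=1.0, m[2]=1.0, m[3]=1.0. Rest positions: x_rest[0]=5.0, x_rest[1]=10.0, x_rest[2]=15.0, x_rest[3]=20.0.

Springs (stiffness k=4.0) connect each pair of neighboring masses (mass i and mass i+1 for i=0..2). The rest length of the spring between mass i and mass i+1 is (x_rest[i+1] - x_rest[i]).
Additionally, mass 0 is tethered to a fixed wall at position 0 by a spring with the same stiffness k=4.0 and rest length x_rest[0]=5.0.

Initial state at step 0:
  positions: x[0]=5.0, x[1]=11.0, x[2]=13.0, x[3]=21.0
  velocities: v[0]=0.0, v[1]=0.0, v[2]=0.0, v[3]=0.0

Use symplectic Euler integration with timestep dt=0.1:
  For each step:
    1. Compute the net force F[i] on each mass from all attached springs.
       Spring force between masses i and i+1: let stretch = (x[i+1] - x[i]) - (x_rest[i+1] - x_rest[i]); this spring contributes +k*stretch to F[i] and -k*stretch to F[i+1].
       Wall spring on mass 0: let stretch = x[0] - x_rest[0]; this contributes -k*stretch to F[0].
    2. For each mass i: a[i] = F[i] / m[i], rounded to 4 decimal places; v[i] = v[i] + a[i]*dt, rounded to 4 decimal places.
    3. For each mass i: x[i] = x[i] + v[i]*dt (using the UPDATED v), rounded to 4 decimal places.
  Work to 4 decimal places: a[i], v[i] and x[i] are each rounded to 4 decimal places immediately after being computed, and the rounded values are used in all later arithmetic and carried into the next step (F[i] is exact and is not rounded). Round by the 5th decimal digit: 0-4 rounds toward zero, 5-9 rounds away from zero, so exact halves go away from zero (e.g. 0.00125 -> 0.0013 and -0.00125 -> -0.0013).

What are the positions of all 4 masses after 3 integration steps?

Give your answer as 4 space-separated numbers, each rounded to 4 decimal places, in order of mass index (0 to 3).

Answer: 5.1937 10.1565 14.2920 20.3502

Derivation:
Step 0: x=[5.0000 11.0000 13.0000 21.0000] v=[0.0000 0.0000 0.0000 0.0000]
Step 1: x=[5.0400 10.8400 13.2400 20.8800] v=[0.4000 -1.6000 2.4000 -1.2000]
Step 2: x=[5.1104 10.5440 13.6896 20.6544] v=[0.7040 -2.9600 4.4960 -2.2560]
Step 3: x=[5.1937 10.1565 14.2920 20.3502] v=[0.8333 -3.8752 6.0237 -3.0419]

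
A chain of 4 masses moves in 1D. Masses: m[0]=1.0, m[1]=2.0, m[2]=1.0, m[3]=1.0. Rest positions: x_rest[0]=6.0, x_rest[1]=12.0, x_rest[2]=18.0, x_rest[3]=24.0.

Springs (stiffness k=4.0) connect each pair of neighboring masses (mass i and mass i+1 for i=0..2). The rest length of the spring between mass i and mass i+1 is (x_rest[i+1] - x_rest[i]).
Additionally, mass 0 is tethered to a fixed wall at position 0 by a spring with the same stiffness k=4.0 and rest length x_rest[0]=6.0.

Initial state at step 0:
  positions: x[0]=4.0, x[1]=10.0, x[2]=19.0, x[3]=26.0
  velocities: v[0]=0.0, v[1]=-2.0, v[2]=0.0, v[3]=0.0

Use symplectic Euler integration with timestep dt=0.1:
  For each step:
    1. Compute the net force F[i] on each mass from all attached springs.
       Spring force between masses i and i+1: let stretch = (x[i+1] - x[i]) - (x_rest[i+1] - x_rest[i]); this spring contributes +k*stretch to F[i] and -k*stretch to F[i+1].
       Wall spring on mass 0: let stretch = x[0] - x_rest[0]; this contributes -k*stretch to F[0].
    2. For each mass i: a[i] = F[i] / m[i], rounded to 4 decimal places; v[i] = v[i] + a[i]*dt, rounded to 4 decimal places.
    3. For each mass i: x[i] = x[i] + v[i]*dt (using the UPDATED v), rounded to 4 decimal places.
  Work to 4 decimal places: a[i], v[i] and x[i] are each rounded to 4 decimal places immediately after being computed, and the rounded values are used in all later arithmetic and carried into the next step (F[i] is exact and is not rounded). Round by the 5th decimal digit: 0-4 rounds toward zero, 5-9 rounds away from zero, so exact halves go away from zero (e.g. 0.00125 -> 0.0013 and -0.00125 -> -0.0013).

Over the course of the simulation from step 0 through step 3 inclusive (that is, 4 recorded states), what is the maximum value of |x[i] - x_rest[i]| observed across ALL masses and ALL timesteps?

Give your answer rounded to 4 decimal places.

Answer: 2.2205

Derivation:
Step 0: x=[4.0000 10.0000 19.0000 26.0000] v=[0.0000 -2.0000 0.0000 0.0000]
Step 1: x=[4.0800 9.8600 18.9200 25.9600] v=[0.8000 -1.4000 -0.8000 -0.4000]
Step 2: x=[4.2280 9.7856 18.7592 25.8784] v=[1.4800 -0.7440 -1.6080 -0.8160]
Step 3: x=[4.4292 9.7795 18.5242 25.7520] v=[2.0118 -0.0608 -2.3498 -1.2637]
Max displacement = 2.2205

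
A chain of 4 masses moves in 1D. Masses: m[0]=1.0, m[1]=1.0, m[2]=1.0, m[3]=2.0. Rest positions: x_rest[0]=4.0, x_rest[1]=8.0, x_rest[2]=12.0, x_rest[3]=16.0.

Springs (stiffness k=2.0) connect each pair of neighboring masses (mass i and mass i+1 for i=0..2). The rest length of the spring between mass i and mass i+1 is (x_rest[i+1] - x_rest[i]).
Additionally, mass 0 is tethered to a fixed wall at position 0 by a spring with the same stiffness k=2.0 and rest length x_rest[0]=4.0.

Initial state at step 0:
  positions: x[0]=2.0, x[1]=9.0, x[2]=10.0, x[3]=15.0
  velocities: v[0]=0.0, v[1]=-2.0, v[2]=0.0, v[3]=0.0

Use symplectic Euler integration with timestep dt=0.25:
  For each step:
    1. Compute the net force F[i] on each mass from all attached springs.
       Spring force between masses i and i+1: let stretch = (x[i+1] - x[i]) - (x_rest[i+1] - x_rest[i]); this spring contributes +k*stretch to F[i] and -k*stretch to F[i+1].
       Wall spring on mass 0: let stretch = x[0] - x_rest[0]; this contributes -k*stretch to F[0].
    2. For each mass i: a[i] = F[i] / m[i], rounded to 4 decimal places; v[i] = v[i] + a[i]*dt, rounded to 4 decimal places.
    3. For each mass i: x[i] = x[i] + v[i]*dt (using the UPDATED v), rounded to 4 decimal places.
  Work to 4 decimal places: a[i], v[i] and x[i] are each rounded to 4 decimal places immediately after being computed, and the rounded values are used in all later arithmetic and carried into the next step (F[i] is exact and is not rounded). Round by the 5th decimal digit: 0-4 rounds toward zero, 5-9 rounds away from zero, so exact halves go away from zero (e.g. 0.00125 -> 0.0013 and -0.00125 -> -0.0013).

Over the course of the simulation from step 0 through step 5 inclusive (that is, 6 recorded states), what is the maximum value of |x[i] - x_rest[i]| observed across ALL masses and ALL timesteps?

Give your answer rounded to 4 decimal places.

Step 0: x=[2.0000 9.0000 10.0000 15.0000] v=[0.0000 -2.0000 0.0000 0.0000]
Step 1: x=[2.6250 7.7500 10.5000 14.9375] v=[2.5000 -5.0000 2.0000 -0.2500]
Step 2: x=[3.5625 6.2031 11.2110 14.8477] v=[3.7500 -6.1875 2.8438 -0.3594]
Step 3: x=[4.3848 4.9521 11.7506 14.7806] v=[3.2891 -5.0039 2.1582 -0.2686]
Step 4: x=[4.7299 4.4800 11.8191 14.7741] v=[1.3804 -1.8883 0.2740 -0.0261]
Step 5: x=[4.4525 4.9566 11.3396 14.8329] v=[-1.1095 1.9062 -1.9181 0.2352]
Max displacement = 3.5200

Answer: 3.5200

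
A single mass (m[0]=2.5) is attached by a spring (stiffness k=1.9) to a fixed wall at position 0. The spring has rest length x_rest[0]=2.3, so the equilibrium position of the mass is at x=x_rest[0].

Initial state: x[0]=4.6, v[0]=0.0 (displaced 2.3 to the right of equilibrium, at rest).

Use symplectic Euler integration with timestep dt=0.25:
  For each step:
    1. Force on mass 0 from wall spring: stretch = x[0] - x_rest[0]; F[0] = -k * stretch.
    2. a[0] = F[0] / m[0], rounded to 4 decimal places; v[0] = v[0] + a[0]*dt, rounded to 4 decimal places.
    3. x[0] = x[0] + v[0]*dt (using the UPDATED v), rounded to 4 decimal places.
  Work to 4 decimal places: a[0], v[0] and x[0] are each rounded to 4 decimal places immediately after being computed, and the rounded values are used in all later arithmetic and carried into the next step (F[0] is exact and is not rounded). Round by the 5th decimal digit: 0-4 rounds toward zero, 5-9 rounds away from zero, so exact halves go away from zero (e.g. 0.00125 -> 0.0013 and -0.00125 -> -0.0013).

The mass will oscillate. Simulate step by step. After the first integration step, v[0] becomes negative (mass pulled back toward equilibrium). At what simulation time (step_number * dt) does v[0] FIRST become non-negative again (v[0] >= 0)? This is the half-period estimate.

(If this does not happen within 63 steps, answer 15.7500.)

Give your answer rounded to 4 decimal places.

Step 0: x=[4.6000] v=[0.0000]
Step 1: x=[4.4908] v=[-0.4370]
Step 2: x=[4.2775] v=[-0.8533]
Step 3: x=[3.9703] v=[-1.2290]
Step 4: x=[3.5837] v=[-1.5464]
Step 5: x=[3.1361] v=[-1.7903]
Step 6: x=[2.6488] v=[-1.9492]
Step 7: x=[2.1449] v=[-2.0155]
Step 8: x=[1.6484] v=[-1.9860]
Step 9: x=[1.1829] v=[-1.8622]
Step 10: x=[0.7704] v=[-1.6500]
Step 11: x=[0.4306] v=[-1.3594]
Step 12: x=[0.1796] v=[-1.0042]
Step 13: x=[0.0293] v=[-0.6013]
Step 14: x=[-0.0132] v=[-0.1699]
Step 15: x=[0.0542] v=[0.2696]
First v>=0 after going negative at step 15, time=3.7500

Answer: 3.7500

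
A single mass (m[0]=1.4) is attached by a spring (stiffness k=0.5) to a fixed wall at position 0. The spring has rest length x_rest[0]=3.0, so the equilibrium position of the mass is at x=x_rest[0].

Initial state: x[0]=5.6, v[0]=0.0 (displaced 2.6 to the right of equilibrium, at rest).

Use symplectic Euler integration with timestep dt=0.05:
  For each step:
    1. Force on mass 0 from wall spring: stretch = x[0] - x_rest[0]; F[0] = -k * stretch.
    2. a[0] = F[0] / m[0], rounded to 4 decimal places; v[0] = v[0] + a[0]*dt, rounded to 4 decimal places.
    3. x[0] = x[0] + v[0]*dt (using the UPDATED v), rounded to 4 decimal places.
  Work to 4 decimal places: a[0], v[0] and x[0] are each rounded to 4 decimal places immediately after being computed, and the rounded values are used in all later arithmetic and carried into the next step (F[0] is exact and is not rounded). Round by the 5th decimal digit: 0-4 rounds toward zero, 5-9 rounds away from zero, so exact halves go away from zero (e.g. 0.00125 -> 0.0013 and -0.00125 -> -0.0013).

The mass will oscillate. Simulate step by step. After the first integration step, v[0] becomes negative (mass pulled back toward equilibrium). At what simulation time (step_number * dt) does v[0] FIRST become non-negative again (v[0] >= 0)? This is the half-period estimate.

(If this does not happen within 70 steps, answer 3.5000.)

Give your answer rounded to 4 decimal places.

Answer: 3.5000

Derivation:
Step 0: x=[5.6000] v=[0.0000]
Step 1: x=[5.5977] v=[-0.0464]
Step 2: x=[5.5931] v=[-0.0928]
Step 3: x=[5.5861] v=[-0.1391]
Step 4: x=[5.5768] v=[-0.1853]
Step 5: x=[5.5652] v=[-0.2313]
Step 6: x=[5.5513] v=[-0.2771]
Step 7: x=[5.5352] v=[-0.3227]
Step 8: x=[5.5168] v=[-0.3680]
Step 9: x=[5.4962] v=[-0.4129]
Step 10: x=[5.4733] v=[-0.4575]
Step 11: x=[5.4482] v=[-0.5017]
Step 12: x=[5.4209] v=[-0.5454]
Step 13: x=[5.3915] v=[-0.5886]
Step 14: x=[5.3599] v=[-0.6313]
Step 15: x=[5.3262] v=[-0.6734]
Step 16: x=[5.2905] v=[-0.7149]
Step 17: x=[5.2527] v=[-0.7558]
Step 18: x=[5.2129] v=[-0.7960]
Step 19: x=[5.1711] v=[-0.8355]
Step 20: x=[5.1274] v=[-0.8743]
Step 21: x=[5.0818] v=[-0.9123]
Step 22: x=[5.0343] v=[-0.9495]
Step 23: x=[4.9850] v=[-0.9858]
Step 24: x=[4.9339] v=[-1.0212]
Step 25: x=[4.8811] v=[-1.0557]
Step 26: x=[4.8266] v=[-1.0893]
Step 27: x=[4.7705] v=[-1.1219]
Step 28: x=[4.7128] v=[-1.1535]
Step 29: x=[4.6536] v=[-1.1841]
Step 30: x=[4.5929] v=[-1.2136]
Step 31: x=[4.5308] v=[-1.2420]
Step 32: x=[4.4673] v=[-1.2693]
Step 33: x=[4.4025] v=[-1.2955]
Step 34: x=[4.3365] v=[-1.3205]
Step 35: x=[4.2693] v=[-1.3444]
Step 36: x=[4.2009] v=[-1.3671]
Step 37: x=[4.1315] v=[-1.3885]
Step 38: x=[4.0611] v=[-1.4087]
Step 39: x=[3.9897] v=[-1.4277]
Step 40: x=[3.9174] v=[-1.4454]
Step 41: x=[3.8443] v=[-1.4618]
Step 42: x=[3.7705] v=[-1.4769]
Step 43: x=[3.6960] v=[-1.4907]
Step 44: x=[3.6208] v=[-1.5031]
Step 45: x=[3.5451] v=[-1.5142]
Step 46: x=[3.4689] v=[-1.5239]
Step 47: x=[3.3923] v=[-1.5323]
Step 48: x=[3.3153] v=[-1.5393]
Step 49: x=[3.2381] v=[-1.5449]
Step 50: x=[3.1606] v=[-1.5492]
Step 51: x=[3.0830] v=[-1.5521]
Step 52: x=[3.0053] v=[-1.5536]
Step 53: x=[2.9276] v=[-1.5537]
Step 54: x=[2.8500] v=[-1.5524]
Step 55: x=[2.7725] v=[-1.5497]
Step 56: x=[2.6952] v=[-1.5456]
Step 57: x=[2.6182] v=[-1.5402]
Step 58: x=[2.5415] v=[-1.5334]
Step 59: x=[2.4652] v=[-1.5252]
Step 60: x=[2.3894] v=[-1.5157]
Step 61: x=[2.3142] v=[-1.5048]
Step 62: x=[2.2396] v=[-1.4926]
Step 63: x=[2.1657] v=[-1.4790]
Step 64: x=[2.0925] v=[-1.4641]
Step 65: x=[2.0201] v=[-1.4479]
Step 66: x=[1.9486] v=[-1.4304]
Step 67: x=[1.8780] v=[-1.4116]
Step 68: x=[1.8084] v=[-1.3916]
Step 69: x=[1.7399] v=[-1.3703]
Step 70: x=[1.6725] v=[-1.3478]
v[0] did not become non-negative within 70 steps; using fallback time=3.5000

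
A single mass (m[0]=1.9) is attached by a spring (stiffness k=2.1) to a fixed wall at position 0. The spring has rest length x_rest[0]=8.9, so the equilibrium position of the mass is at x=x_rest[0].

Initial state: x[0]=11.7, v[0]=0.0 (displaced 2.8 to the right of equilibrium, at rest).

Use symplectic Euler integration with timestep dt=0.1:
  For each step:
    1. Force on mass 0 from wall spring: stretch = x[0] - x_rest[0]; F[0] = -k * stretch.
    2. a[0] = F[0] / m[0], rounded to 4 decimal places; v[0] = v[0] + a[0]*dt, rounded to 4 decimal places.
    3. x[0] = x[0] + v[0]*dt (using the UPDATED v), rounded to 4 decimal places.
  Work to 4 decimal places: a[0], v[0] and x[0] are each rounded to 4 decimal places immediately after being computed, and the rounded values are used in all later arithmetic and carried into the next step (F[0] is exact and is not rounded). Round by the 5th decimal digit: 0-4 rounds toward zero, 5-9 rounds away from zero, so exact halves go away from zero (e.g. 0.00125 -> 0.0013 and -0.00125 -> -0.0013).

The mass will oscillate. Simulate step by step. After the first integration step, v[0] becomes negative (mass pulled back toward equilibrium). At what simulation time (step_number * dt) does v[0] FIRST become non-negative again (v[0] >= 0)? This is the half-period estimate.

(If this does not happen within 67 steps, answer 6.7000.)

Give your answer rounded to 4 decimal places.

Answer: 3.0000

Derivation:
Step 0: x=[11.7000] v=[0.0000]
Step 1: x=[11.6691] v=[-0.3095]
Step 2: x=[11.6075] v=[-0.6156]
Step 3: x=[11.5160] v=[-0.9149]
Step 4: x=[11.3956] v=[-1.2040]
Step 5: x=[11.2476] v=[-1.4798]
Step 6: x=[11.0737] v=[-1.7393]
Step 7: x=[10.8757] v=[-1.9796]
Step 8: x=[10.6559] v=[-2.1980]
Step 9: x=[10.4167] v=[-2.3921]
Step 10: x=[10.1607] v=[-2.5597]
Step 11: x=[9.8908] v=[-2.6990]
Step 12: x=[9.6100] v=[-2.8085]
Step 13: x=[9.3213] v=[-2.8870]
Step 14: x=[9.0279] v=[-2.9336]
Step 15: x=[8.7331] v=[-2.9477]
Step 16: x=[8.4402] v=[-2.9293]
Step 17: x=[8.1524] v=[-2.8785]
Step 18: x=[7.8728] v=[-2.7959]
Step 19: x=[7.6046] v=[-2.6824]
Step 20: x=[7.3507] v=[-2.5392]
Step 21: x=[7.1139] v=[-2.3680]
Step 22: x=[6.8968] v=[-2.1706]
Step 23: x=[6.7019] v=[-1.9492]
Step 24: x=[6.5313] v=[-1.7063]
Step 25: x=[6.3869] v=[-1.4445]
Step 26: x=[6.2702] v=[-1.1667]
Step 27: x=[6.1826] v=[-0.8760]
Step 28: x=[6.1250] v=[-0.5757]
Step 29: x=[6.0981] v=[-0.2690]
Step 30: x=[6.1022] v=[0.0407]
First v>=0 after going negative at step 30, time=3.0000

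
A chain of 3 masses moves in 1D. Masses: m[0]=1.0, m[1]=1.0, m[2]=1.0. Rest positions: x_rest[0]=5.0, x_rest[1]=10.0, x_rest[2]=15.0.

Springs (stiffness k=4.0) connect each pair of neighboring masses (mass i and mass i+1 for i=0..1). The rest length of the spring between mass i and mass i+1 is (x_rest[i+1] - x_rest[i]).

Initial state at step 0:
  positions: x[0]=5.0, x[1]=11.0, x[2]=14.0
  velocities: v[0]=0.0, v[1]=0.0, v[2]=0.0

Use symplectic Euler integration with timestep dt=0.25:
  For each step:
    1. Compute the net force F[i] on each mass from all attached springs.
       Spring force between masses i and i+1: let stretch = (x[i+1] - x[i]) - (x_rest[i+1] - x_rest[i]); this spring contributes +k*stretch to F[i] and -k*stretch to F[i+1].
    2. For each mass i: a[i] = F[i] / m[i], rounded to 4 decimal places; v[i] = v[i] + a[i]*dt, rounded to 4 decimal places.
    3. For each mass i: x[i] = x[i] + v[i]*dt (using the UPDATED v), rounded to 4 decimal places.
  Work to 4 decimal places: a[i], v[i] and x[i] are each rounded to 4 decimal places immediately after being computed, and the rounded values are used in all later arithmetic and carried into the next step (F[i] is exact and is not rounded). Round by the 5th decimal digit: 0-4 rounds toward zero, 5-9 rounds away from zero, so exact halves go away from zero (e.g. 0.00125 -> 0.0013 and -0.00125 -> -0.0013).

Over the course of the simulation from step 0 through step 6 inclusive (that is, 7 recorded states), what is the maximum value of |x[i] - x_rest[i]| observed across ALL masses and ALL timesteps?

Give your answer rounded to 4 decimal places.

Step 0: x=[5.0000 11.0000 14.0000] v=[0.0000 0.0000 0.0000]
Step 1: x=[5.2500 10.2500 14.5000] v=[1.0000 -3.0000 2.0000]
Step 2: x=[5.5000 9.3125 15.1875] v=[1.0000 -3.7500 2.7500]
Step 3: x=[5.4531 8.8906 15.6563] v=[-0.1875 -1.6875 1.8750]
Step 4: x=[5.0156 9.3008 15.6836] v=[-1.7500 1.6407 0.1093]
Step 5: x=[4.3994 10.2354 15.3652] v=[-2.4648 3.7383 -1.2735]
Step 6: x=[3.9922 10.9934 15.0144] v=[-1.6288 3.0321 -1.4033]
Max displacement = 1.1094

Answer: 1.1094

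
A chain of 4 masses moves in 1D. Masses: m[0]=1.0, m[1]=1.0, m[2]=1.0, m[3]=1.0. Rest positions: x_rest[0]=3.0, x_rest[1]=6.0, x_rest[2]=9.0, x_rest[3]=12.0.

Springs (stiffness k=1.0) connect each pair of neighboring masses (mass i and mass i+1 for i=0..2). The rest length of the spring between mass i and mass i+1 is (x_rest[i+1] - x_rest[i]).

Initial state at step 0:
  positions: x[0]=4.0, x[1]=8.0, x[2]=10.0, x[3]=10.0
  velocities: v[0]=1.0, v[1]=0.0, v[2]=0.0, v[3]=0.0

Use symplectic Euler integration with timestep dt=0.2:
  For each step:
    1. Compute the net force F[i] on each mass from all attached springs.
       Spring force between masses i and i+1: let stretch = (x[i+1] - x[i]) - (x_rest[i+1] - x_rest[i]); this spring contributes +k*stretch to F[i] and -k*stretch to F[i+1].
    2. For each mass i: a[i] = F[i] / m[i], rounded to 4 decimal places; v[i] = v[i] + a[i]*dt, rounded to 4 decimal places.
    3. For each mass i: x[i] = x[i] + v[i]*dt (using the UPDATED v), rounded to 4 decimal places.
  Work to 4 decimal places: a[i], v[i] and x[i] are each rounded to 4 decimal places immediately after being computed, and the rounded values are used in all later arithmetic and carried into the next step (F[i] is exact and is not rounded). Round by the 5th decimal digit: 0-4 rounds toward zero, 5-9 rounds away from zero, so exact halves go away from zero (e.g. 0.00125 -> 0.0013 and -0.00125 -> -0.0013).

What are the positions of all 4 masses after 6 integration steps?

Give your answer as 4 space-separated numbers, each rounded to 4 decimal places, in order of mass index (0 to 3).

Answer: 5.4887 6.8651 8.8346 12.0117

Derivation:
Step 0: x=[4.0000 8.0000 10.0000 10.0000] v=[1.0000 0.0000 0.0000 0.0000]
Step 1: x=[4.2400 7.9200 9.9200 10.1200] v=[1.2000 -0.4000 -0.4000 0.6000]
Step 2: x=[4.5072 7.7728 9.7680 10.3520] v=[1.3360 -0.7360 -0.7600 1.1600]
Step 3: x=[4.7850 7.5748 9.5596 10.6806] v=[1.3891 -0.9901 -1.0422 1.6432]
Step 4: x=[5.0544 7.3446 9.3166 11.0844] v=[1.3471 -1.1511 -1.2150 2.0190]
Step 5: x=[5.2954 7.1017 9.0654 11.5375] v=[1.2051 -1.2147 -1.2558 2.2654]
Step 6: x=[5.4887 6.8651 8.8346 12.0117] v=[0.9664 -1.1832 -1.1541 2.3710]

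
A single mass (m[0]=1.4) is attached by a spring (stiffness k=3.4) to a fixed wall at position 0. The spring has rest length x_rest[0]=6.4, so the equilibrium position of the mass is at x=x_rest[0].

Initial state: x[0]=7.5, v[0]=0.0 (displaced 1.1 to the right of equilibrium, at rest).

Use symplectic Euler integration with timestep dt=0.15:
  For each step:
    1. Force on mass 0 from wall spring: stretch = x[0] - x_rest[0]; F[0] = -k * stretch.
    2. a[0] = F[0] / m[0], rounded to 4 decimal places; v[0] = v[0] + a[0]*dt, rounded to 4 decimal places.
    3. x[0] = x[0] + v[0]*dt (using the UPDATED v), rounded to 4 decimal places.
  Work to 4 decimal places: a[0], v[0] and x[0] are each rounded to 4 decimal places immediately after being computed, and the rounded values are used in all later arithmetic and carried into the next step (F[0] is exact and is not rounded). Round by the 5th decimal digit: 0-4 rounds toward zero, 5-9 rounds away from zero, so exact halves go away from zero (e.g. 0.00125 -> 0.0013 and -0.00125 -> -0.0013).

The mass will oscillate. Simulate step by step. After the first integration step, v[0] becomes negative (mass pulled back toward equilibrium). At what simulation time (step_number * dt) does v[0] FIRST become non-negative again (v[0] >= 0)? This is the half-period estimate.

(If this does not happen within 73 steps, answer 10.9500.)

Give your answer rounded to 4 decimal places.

Answer: 2.1000

Derivation:
Step 0: x=[7.5000] v=[0.0000]
Step 1: x=[7.4399] v=[-0.4007]
Step 2: x=[7.3230] v=[-0.7795]
Step 3: x=[7.1556] v=[-1.1157]
Step 4: x=[6.9470] v=[-1.3910]
Step 5: x=[6.7085] v=[-1.5903]
Step 6: x=[6.4531] v=[-1.7027]
Step 7: x=[6.1948] v=[-1.7221]
Step 8: x=[5.9477] v=[-1.6474]
Step 9: x=[5.7253] v=[-1.4826]
Step 10: x=[5.5398] v=[-1.2368]
Step 11: x=[5.4013] v=[-0.9234]
Step 12: x=[5.3174] v=[-0.5596]
Step 13: x=[5.2926] v=[-0.1652]
Step 14: x=[5.3283] v=[0.2382]
First v>=0 after going negative at step 14, time=2.1000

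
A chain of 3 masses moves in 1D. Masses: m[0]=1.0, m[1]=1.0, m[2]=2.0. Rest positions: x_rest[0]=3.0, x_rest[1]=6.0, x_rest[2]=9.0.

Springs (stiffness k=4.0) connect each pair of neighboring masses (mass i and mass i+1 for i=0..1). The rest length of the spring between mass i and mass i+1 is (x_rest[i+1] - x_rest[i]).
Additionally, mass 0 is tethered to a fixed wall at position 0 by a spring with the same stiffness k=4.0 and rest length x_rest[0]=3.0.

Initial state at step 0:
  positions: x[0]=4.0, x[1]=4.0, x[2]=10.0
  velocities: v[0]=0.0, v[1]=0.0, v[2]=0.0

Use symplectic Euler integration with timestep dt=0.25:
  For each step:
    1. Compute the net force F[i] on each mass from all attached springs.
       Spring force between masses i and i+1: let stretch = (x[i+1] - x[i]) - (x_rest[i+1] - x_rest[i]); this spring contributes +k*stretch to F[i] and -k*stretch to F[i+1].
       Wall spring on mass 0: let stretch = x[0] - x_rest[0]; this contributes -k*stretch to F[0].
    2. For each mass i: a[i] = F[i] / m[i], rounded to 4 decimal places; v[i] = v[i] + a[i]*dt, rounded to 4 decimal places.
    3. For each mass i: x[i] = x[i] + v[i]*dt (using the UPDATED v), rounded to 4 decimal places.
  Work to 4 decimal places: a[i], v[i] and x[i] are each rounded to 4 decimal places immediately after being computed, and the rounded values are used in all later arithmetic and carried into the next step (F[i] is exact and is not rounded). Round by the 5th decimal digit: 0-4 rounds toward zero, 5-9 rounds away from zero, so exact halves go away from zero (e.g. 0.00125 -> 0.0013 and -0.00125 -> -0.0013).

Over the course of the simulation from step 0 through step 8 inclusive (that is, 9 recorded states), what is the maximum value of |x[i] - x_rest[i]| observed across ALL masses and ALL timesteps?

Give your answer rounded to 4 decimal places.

Step 0: x=[4.0000 4.0000 10.0000] v=[0.0000 0.0000 0.0000]
Step 1: x=[3.0000 5.5000 9.6250] v=[-4.0000 6.0000 -1.5000]
Step 2: x=[1.8750 7.4063 9.1094] v=[-4.5000 7.6250 -2.0625]
Step 3: x=[1.6641 8.3555 8.7559] v=[-0.8437 3.7968 -1.4141]
Step 4: x=[2.7100 7.7320 8.7273] v=[4.1836 -2.4942 -0.1143]
Step 5: x=[4.3339 6.1018 8.9493] v=[6.4956 -6.5209 0.8881]
Step 6: x=[5.3163 4.7415 9.1904] v=[3.9296 -5.4413 0.9644]
Step 7: x=[4.8259 4.6371 9.2504] v=[-1.9615 -0.4176 0.2400]
Step 8: x=[3.0819 5.7332 9.1087] v=[-6.9762 4.3845 -0.5667]
Max displacement = 2.3555

Answer: 2.3555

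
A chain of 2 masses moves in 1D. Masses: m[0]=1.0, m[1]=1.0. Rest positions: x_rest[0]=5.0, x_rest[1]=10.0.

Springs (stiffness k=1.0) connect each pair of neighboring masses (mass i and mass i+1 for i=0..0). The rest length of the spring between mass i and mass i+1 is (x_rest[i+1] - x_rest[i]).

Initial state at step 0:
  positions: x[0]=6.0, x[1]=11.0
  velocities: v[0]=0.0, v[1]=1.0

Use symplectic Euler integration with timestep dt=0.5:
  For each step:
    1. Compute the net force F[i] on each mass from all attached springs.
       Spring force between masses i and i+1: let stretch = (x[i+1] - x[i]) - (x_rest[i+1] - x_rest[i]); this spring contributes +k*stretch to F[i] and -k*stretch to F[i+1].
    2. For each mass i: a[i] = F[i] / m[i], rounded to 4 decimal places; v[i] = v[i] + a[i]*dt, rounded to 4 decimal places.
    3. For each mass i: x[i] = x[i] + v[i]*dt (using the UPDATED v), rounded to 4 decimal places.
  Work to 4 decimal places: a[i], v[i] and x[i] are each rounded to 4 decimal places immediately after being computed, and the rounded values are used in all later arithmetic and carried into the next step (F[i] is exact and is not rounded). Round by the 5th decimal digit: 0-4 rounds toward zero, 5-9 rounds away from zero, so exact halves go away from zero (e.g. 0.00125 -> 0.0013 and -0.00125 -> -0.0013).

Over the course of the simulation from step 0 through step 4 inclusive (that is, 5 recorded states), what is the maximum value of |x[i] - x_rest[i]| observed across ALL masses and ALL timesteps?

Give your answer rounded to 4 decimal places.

Step 0: x=[6.0000 11.0000] v=[0.0000 1.0000]
Step 1: x=[6.0000 11.5000] v=[0.0000 1.0000]
Step 2: x=[6.1250 11.8750] v=[0.2500 0.7500]
Step 3: x=[6.4375 12.0625] v=[0.6250 0.3750]
Step 4: x=[6.9063 12.0938] v=[0.9375 0.0625]
Max displacement = 2.0938

Answer: 2.0938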